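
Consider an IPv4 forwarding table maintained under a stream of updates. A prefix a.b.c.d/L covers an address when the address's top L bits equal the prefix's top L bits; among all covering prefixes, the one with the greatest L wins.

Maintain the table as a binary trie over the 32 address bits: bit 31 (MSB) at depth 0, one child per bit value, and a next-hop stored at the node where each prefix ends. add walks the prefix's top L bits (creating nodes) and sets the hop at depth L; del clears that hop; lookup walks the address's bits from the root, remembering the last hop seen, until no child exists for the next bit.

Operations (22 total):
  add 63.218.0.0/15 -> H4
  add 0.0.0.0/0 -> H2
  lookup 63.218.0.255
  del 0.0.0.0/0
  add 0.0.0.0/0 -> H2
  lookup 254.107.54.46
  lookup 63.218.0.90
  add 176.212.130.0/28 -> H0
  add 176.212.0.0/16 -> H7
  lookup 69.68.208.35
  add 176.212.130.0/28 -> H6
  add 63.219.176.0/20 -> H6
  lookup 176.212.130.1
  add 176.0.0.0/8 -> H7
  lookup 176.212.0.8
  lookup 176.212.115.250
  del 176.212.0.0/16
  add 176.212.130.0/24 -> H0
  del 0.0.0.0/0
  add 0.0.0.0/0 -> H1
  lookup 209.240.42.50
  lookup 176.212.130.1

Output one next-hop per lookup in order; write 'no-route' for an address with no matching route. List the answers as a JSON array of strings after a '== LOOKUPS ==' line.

Process each operation:
  + 63.218.0.0/15 (H4) depth=15
  + 0.0.0.0/0 (H2) depth=0
  lookup 63.218.0.255: bits 001111111101101 walk d0:H2→d1:-→d2:-→d3:-→d4:-→d5:-→d6:-→d7:-→d8:-→d9:-→d10:-→d11:-→d12:-→d13:-→d14:-→d15:H4 -> H4
  - 0.0.0.0/0 clear@0
  + 0.0.0.0/0 (H2) depth=0
  lookup 254.107.54.46: bits ε walk d0:H2 -> H2
  lookup 63.218.0.90: bits 001111111101101 walk d0:H2→d1:-→d2:-→d3:-→d4:-→d5:-→d6:-→d7:-→d8:-→d9:-→d10:-→d11:-→d12:-→d13:-→d14:-→d15:H4 -> H4
  + 176.212.130.0/28 (H0) depth=28
  + 176.212.0.0/16 (H7) depth=16
  lookup 69.68.208.35: bits 0 walk d0:H2→d1:- -> H2
  + 176.212.130.0/28 (H6) depth=28
  + 63.219.176.0/20 (H6) depth=20
  lookup 176.212.130.1: bits 1011000011010100100000100000 walk d0:H2→d1:-→d2:-→d3:-→d4:-→d5:-→d6:-→d7:-→d8:-→d9:-→d10:-→d11:-→d12:-→d13:-→d14:-→d15:-→d16:H7→d17:-→d18:-→d19:-→d20:-→d21:-→d22:-→d23:-→d24:-→d25:-→d26:-→d27:-→d28:H6 -> H6
  + 176.0.0.0/8 (H7) depth=8
  lookup 176.212.0.8: bits 1011000011010100 walk d0:H2→d1:-→d2:-→d3:-→d4:-→d5:-→d6:-→d7:-→d8:H7→d9:-→d10:-→d11:-→d12:-→d13:-→d14:-→d15:-→d16:H7 -> H7
  lookup 176.212.115.250: bits 1011000011010100 walk d0:H2→d1:-→d2:-→d3:-→d4:-→d5:-→d6:-→d7:-→d8:H7→d9:-→d10:-→d11:-→d12:-→d13:-→d14:-→d15:-→d16:H7 -> H7
  - 176.212.0.0/16 clear@16
  + 176.212.130.0/24 (H0) depth=24
  - 0.0.0.0/0 clear@0
  + 0.0.0.0/0 (H1) depth=0
  lookup 209.240.42.50: bits 1 walk d0:H1→d1:- -> H1
  lookup 176.212.130.1: bits 1011000011010100100000100000 walk d0:H1→d1:-→d2:-→d3:-→d4:-→d5:-→d6:-→d7:-→d8:H7→d9:-→d10:-→d11:-→d12:-→d13:-→d14:-→d15:-→d16:-→d17:-→d18:-→d19:-→d20:-→d21:-→d22:-→d23:-→d24:H0→d25:-→d26:-→d27:-→d28:H6 -> H6

== LOOKUPS ==
["H4","H2","H4","H2","H6","H7","H7","H1","H6"]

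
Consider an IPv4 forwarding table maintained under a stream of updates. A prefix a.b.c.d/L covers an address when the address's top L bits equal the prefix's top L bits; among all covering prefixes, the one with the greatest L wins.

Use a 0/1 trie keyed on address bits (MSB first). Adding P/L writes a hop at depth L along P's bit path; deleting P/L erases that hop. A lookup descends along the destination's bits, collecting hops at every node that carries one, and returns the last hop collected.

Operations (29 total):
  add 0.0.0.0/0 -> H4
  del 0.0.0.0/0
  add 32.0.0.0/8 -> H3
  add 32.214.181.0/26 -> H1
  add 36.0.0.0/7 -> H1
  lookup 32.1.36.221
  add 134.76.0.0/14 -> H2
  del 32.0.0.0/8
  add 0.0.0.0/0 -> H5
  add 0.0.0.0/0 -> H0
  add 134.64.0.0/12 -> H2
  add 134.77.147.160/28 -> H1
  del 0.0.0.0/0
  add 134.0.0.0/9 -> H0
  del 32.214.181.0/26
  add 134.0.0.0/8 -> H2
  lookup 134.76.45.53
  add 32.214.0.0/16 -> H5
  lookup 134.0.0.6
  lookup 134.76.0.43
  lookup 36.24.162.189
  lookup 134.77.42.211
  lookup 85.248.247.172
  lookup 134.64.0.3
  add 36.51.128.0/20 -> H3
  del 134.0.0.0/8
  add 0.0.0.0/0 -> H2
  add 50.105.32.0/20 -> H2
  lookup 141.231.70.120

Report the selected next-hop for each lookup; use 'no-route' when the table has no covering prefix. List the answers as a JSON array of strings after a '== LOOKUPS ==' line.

Trace:
  add 0.0.0.0/0 -> H4 at depth 0
  - 0.0.0.0/0 clear@0
  add 32.0.0.0/8 -> H3 at depth 8
  add 32.214.181.0/26 -> H1 at depth 26
  add 36.0.0.0/7 -> H1 at depth 7
  Q 32.1.36.221: descend 00100000 ; hops seen [H3] ; pick H3
  add 134.76.0.0/14 -> H2 at depth 14
  - 32.0.0.0/8 clear@8
  add 0.0.0.0/0 -> H5 at depth 0
  add 0.0.0.0/0 -> H0 at depth 0
  add 134.64.0.0/12 -> H2 at depth 12
  add 134.77.147.160/28 -> H1 at depth 28
  - 0.0.0.0/0 clear@0
  add 134.0.0.0/9 -> H0 at depth 9
  - 32.214.181.0/26 clear@26
  add 134.0.0.0/8 -> H2 at depth 8
  Q 134.76.45.53: descend 100001100100110 ; hops seen [H2,H0,H2,H2] ; pick H2
  add 32.214.0.0/16 -> H5 at depth 16
  Q 134.0.0.6: descend 100001100 ; hops seen [H2,H0] ; pick H0
  Q 134.76.0.43: descend 100001100100110 ; hops seen [H2,H0,H2,H2] ; pick H2
  Q 36.24.162.189: descend 0010010 ; hops seen [H1] ; pick H1
  Q 134.77.42.211: descend 1000011001001101 ; hops seen [H2,H0,H2,H2] ; pick H2
  Q 85.248.247.172: descend 0 ; hops seen [∅] ; pick no-route
  Q 134.64.0.3: descend 100001100100 ; hops seen [H2,H0,H2] ; pick H2
  add 36.51.128.0/20 -> H3 at depth 20
  - 134.0.0.0/8 clear@8
  add 0.0.0.0/0 -> H2 at depth 0
  add 50.105.32.0/20 -> H2 at depth 20
  Q 141.231.70.120: descend 1000 ; hops seen [H2] ; pick H2

== LOOKUPS ==
["H3","H2","H0","H2","H1","H2","no-route","H2","H2"]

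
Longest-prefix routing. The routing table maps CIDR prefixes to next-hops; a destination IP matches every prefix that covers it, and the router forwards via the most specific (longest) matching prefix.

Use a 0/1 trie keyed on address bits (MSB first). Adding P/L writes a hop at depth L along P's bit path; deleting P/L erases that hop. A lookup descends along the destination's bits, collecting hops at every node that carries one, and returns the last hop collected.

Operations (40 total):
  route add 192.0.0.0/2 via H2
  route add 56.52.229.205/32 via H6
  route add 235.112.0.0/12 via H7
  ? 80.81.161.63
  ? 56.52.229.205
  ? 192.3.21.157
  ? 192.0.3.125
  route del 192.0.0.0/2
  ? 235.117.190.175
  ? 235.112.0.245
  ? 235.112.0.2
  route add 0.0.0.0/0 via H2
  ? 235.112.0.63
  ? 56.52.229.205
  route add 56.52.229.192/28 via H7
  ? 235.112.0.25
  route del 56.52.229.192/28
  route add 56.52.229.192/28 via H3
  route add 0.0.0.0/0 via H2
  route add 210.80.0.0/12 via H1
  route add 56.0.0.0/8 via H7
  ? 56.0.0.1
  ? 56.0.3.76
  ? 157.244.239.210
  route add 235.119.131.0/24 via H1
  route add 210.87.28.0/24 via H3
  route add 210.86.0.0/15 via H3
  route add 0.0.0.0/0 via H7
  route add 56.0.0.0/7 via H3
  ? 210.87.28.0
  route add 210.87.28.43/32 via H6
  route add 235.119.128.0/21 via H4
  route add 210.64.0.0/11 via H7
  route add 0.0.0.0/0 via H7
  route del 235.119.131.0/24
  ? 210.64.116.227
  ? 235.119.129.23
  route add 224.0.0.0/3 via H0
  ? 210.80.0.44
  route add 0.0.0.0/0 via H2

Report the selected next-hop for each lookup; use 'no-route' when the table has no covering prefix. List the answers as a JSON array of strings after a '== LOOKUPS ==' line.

Process each operation:
  + 192.0.0.0/2 (H2) depth=2
  + 56.52.229.205/32 (H6) depth=32
  + 235.112.0.0/12 (H7) depth=12
  ? 80.81.161.63  path d0:-→d1:-  best=no-route
  ? 56.52.229.205  path d0:-→d1:-→d2:-→d3:-→d4:-→d5:-→d6:-→d7:-→d8:-→d9:-→d10:-→d11:-→d12:-→d13:-→d14:-→d15:-→d16:-→d17:-→d18:-→d19:-→d20:-→d21:-→d22:-→d23:-→d24:-→d25:-→d26:-→d27:-→d28:-→d29:-→d30:-→d31:-→d32:H6  best=H6
  ? 192.3.21.157  path d0:-→d1:-→d2:H2  best=H2
  ? 192.0.3.125  path d0:-→d1:-→d2:H2  best=H2
  - 192.0.0.0/2 clear@2
  ? 235.117.190.175  path d0:-→d1:-→d2:-→d3:-→d4:-→d5:-→d6:-→d7:-→d8:-→d9:-→d10:-→d11:-→d12:H7  best=H7
  ? 235.112.0.245  path d0:-→d1:-→d2:-→d3:-→d4:-→d5:-→d6:-→d7:-→d8:-→d9:-→d10:-→d11:-→d12:H7  best=H7
  ? 235.112.0.2  path d0:-→d1:-→d2:-→d3:-→d4:-→d5:-→d6:-→d7:-→d8:-→d9:-→d10:-→d11:-→d12:H7  best=H7
  + 0.0.0.0/0 (H2) depth=0
  ? 235.112.0.63  path d0:H2→d1:-→d2:-→d3:-→d4:-→d5:-→d6:-→d7:-→d8:-→d9:-→d10:-→d11:-→d12:H7  best=H7
  ? 56.52.229.205  path d0:H2→d1:-→d2:-→d3:-→d4:-→d5:-→d6:-→d7:-→d8:-→d9:-→d10:-→d11:-→d12:-→d13:-→d14:-→d15:-→d16:-→d17:-→d18:-→d19:-→d20:-→d21:-→d22:-→d23:-→d24:-→d25:-→d26:-→d27:-→d28:-→d29:-→d30:-→d31:-→d32:H6  best=H6
  + 56.52.229.192/28 (H7) depth=28
  ? 235.112.0.25  path d0:H2→d1:-→d2:-→d3:-→d4:-→d5:-→d6:-→d7:-→d8:-→d9:-→d10:-→d11:-→d12:H7  best=H7
  - 56.52.229.192/28 clear@28
  + 56.52.229.192/28 (H3) depth=28
  + 0.0.0.0/0 (H2) depth=0
  + 210.80.0.0/12 (H1) depth=12
  + 56.0.0.0/8 (H7) depth=8
  ? 56.0.0.1  path d0:H2→d1:-→d2:-→d3:-→d4:-→d5:-→d6:-→d7:-→d8:H7→d9:-→d10:-  best=H7
  ? 56.0.3.76  path d0:H2→d1:-→d2:-→d3:-→d4:-→d5:-→d6:-→d7:-→d8:H7→d9:-→d10:-  best=H7
  ? 157.244.239.210  path d0:H2→d1:-  best=H2
  + 235.119.131.0/24 (H1) depth=24
  + 210.87.28.0/24 (H3) depth=24
  + 210.86.0.0/15 (H3) depth=15
  + 0.0.0.0/0 (H7) depth=0
  + 56.0.0.0/7 (H3) depth=7
  ? 210.87.28.0  path d0:H7→d1:-→d2:-→d3:-→d4:-→d5:-→d6:-→d7:-→d8:-→d9:-→d10:-→d11:-→d12:H1→d13:-→d14:-→d15:H3→d16:-→d17:-→d18:-→d19:-→d20:-→d21:-→d22:-→d23:-→d24:H3  best=H3
  + 210.87.28.43/32 (H6) depth=32
  + 235.119.128.0/21 (H4) depth=21
  + 210.64.0.0/11 (H7) depth=11
  + 0.0.0.0/0 (H7) depth=0
  - 235.119.131.0/24 clear@24
  ? 210.64.116.227  path d0:H7→d1:-→d2:-→d3:-→d4:-→d5:-→d6:-→d7:-→d8:-→d9:-→d10:-→d11:H7  best=H7
  ? 235.119.129.23  path d0:H7→d1:-→d2:-→d3:-→d4:-→d5:-→d6:-→d7:-→d8:-→d9:-→d10:-→d11:-→d12:H7→d13:-→d14:-→d15:-→d16:-→d17:-→d18:-→d19:-→d20:-→d21:H4→d22:-  best=H4
  + 224.0.0.0/3 (H0) depth=3
  ? 210.80.0.44  path d0:H7→d1:-→d2:-→d3:-→d4:-→d5:-→d6:-→d7:-→d8:-→d9:-→d10:-→d11:H7→d12:H1→d13:-  best=H1
  + 0.0.0.0/0 (H2) depth=0

== LOOKUPS ==
["no-route","H6","H2","H2","H7","H7","H7","H7","H6","H7","H7","H7","H2","H3","H7","H4","H1"]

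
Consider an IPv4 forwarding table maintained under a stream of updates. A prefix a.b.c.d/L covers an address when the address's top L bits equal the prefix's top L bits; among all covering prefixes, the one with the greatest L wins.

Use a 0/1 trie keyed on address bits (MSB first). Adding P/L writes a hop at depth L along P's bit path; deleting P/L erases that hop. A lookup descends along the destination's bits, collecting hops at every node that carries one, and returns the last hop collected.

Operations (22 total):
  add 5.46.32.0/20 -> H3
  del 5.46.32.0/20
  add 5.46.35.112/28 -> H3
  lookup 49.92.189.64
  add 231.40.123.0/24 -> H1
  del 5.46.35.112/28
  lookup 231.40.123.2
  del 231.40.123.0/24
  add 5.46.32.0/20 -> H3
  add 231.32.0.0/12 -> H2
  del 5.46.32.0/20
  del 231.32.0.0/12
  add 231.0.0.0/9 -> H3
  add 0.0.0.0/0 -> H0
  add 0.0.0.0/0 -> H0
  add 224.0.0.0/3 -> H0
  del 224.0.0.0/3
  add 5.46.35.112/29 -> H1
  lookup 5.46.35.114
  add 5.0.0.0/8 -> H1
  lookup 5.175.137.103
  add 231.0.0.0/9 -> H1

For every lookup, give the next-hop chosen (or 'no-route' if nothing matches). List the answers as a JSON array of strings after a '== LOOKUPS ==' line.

Trace:
  add 5.46.32.0/20 -> H3 at depth 20
  del 5.46.32.0/20 (clear depth 20)
  add 5.46.35.112/28 -> H3 at depth 28
  ? 49.92.189.64  path d0:-→d1:-→d2:-  best=no-route
  add 231.40.123.0/24 -> H1 at depth 24
  del 5.46.35.112/28 (clear depth 28)
  ? 231.40.123.2  path d0:-→d1:-→d2:-→d3:-→d4:-→d5:-→d6:-→d7:-→d8:-→d9:-→d10:-→d11:-→d12:-→d13:-→d14:-→d15:-→d16:-→d17:-→d18:-→d19:-→d20:-→d21:-→d22:-→d23:-→d24:H1  best=H1
  del 231.40.123.0/24 (clear depth 24)
  add 5.46.32.0/20 -> H3 at depth 20
  add 231.32.0.0/12 -> H2 at depth 12
  del 5.46.32.0/20 (clear depth 20)
  del 231.32.0.0/12 (clear depth 12)
  add 231.0.0.0/9 -> H3 at depth 9
  add 0.0.0.0/0 -> H0 at depth 0
  add 0.0.0.0/0 -> H0 at depth 0
  add 224.0.0.0/3 -> H0 at depth 3
  del 224.0.0.0/3 (clear depth 3)
  add 5.46.35.112/29 -> H1 at depth 29
  ? 5.46.35.114  path d0:H0→d1:-→d2:-→d3:-→d4:-→d5:-→d6:-→d7:-→d8:-→d9:-→d10:-→d11:-→d12:-→d13:-→d14:-→d15:-→d16:-→d17:-→d18:-→d19:-→d20:-→d21:-→d22:-→d23:-→d24:-→d25:-→d26:-→d27:-→d28:-→d29:H1  best=H1
  add 5.0.0.0/8 -> H1 at depth 8
  ? 5.175.137.103  path d0:H0→d1:-→d2:-→d3:-→d4:-→d5:-→d6:-→d7:-→d8:H1  best=H1
  add 231.0.0.0/9 -> H1 at depth 9

== LOOKUPS ==
["no-route","H1","H1","H1"]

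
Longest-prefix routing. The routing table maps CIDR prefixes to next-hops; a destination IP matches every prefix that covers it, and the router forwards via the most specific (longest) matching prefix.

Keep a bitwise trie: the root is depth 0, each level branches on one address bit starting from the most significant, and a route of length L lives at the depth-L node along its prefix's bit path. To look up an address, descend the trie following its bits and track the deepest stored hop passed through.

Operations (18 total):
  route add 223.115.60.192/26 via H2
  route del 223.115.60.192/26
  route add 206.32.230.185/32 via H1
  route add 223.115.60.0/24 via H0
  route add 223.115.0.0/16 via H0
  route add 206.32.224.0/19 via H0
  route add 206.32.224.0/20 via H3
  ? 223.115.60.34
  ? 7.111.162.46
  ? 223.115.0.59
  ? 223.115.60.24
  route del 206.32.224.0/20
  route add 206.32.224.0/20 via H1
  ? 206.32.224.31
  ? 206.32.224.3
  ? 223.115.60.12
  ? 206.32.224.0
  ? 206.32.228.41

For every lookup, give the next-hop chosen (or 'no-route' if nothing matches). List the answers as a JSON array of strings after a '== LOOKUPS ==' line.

Apply in order:
  add 223.115.60.192/26 -> H2 at depth 26
  del 223.115.60.192/26 (clear depth 26)
  add 206.32.230.185/32 -> H1 at depth 32
  add 223.115.60.0/24 -> H0 at depth 24
  add 223.115.0.0/16 -> H0 at depth 16
  add 206.32.224.0/19 -> H0 at depth 19
  add 206.32.224.0/20 -> H3 at depth 20
  ? 223.115.60.34  path d0:-→d1:-→d2:-→d3:-→d4:-→d5:-→d6:-→d7:-→d8:-→d9:-→d10:-→d11:-→d12:-→d13:-→d14:-→d15:-→d16:H0→d17:-→d18:-→d19:-→d20:-→d21:-→d22:-→d23:-→d24:H0  best=H0
  ? 7.111.162.46  path d0:-  best=no-route
  ? 223.115.0.59  path d0:-→d1:-→d2:-→d3:-→d4:-→d5:-→d6:-→d7:-→d8:-→d9:-→d10:-→d11:-→d12:-→d13:-→d14:-→d15:-→d16:H0→d17:-→d18:-  best=H0
  ? 223.115.60.24  path d0:-→d1:-→d2:-→d3:-→d4:-→d5:-→d6:-→d7:-→d8:-→d9:-→d10:-→d11:-→d12:-→d13:-→d14:-→d15:-→d16:H0→d17:-→d18:-→d19:-→d20:-→d21:-→d22:-→d23:-→d24:H0  best=H0
  del 206.32.224.0/20 (clear depth 20)
  add 206.32.224.0/20 -> H1 at depth 20
  ? 206.32.224.31  path d0:-→d1:-→d2:-→d3:-→d4:-→d5:-→d6:-→d7:-→d8:-→d9:-→d10:-→d11:-→d12:-→d13:-→d14:-→d15:-→d16:-→d17:-→d18:-→d19:H0→d20:H1→d21:-  best=H1
  ? 206.32.224.3  path d0:-→d1:-→d2:-→d3:-→d4:-→d5:-→d6:-→d7:-→d8:-→d9:-→d10:-→d11:-→d12:-→d13:-→d14:-→d15:-→d16:-→d17:-→d18:-→d19:H0→d20:H1→d21:-  best=H1
  ? 223.115.60.12  path d0:-→d1:-→d2:-→d3:-→d4:-→d5:-→d6:-→d7:-→d8:-→d9:-→d10:-→d11:-→d12:-→d13:-→d14:-→d15:-→d16:H0→d17:-→d18:-→d19:-→d20:-→d21:-→d22:-→d23:-→d24:H0  best=H0
  ? 206.32.224.0  path d0:-→d1:-→d2:-→d3:-→d4:-→d5:-→d6:-→d7:-→d8:-→d9:-→d10:-→d11:-→d12:-→d13:-→d14:-→d15:-→d16:-→d17:-→d18:-→d19:H0→d20:H1→d21:-  best=H1
  ? 206.32.228.41  path d0:-→d1:-→d2:-→d3:-→d4:-→d5:-→d6:-→d7:-→d8:-→d9:-→d10:-→d11:-→d12:-→d13:-→d14:-→d15:-→d16:-→d17:-→d18:-→d19:H0→d20:H1→d21:-→d22:-  best=H1

== LOOKUPS ==
["H0","no-route","H0","H0","H1","H1","H0","H1","H1"]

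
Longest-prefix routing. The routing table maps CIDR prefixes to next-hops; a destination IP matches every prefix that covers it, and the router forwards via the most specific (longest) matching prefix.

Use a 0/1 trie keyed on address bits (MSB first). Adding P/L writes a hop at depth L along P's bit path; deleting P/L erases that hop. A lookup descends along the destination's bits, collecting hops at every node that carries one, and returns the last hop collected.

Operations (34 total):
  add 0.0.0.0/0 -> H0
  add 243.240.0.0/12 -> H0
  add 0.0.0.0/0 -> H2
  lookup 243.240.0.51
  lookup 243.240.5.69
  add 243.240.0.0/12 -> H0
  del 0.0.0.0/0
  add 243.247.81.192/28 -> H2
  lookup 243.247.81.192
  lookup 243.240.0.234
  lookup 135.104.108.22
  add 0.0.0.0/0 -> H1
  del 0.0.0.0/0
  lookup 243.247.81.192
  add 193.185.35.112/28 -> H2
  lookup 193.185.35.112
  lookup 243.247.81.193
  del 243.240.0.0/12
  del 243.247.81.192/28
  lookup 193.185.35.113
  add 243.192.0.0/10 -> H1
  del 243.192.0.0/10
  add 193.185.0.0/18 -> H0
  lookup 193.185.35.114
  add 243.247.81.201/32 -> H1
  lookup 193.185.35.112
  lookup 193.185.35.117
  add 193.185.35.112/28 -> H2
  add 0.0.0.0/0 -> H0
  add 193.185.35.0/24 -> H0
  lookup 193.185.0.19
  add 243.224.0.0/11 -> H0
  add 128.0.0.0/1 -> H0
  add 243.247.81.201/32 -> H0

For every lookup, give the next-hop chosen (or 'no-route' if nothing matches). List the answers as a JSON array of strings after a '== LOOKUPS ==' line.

Trace:
  add 0.0.0.0/0 -> H0 at depth 0
  add 243.240.0.0/12 -> H0 at depth 12
  add 0.0.0.0/0 -> H2 at depth 0
  ? 243.240.0.51  path d0:H2→d1:-→d2:-→d3:-→d4:-→d5:-→d6:-→d7:-→d8:-→d9:-→d10:-→d11:-→d12:H0  best=H0
  ? 243.240.5.69  path d0:H2→d1:-→d2:-→d3:-→d4:-→d5:-→d6:-→d7:-→d8:-→d9:-→d10:-→d11:-→d12:H0  best=H0
  add 243.240.0.0/12 -> H0 at depth 12
  - 0.0.0.0/0 clear@0
  add 243.247.81.192/28 -> H2 at depth 28
  ? 243.247.81.192  path d0:-→d1:-→d2:-→d3:-→d4:-→d5:-→d6:-→d7:-→d8:-→d9:-→d10:-→d11:-→d12:H0→d13:-→d14:-→d15:-→d16:-→d17:-→d18:-→d19:-→d20:-→d21:-→d22:-→d23:-→d24:-→d25:-→d26:-→d27:-→d28:H2  best=H2
  ? 243.240.0.234  path d0:-→d1:-→d2:-→d3:-→d4:-→d5:-→d6:-→d7:-→d8:-→d9:-→d10:-→d11:-→d12:H0→d13:-  best=H0
  ? 135.104.108.22  path d0:-→d1:-  best=no-route
  add 0.0.0.0/0 -> H1 at depth 0
  - 0.0.0.0/0 clear@0
  ? 243.247.81.192  path d0:-→d1:-→d2:-→d3:-→d4:-→d5:-→d6:-→d7:-→d8:-→d9:-→d10:-→d11:-→d12:H0→d13:-→d14:-→d15:-→d16:-→d17:-→d18:-→d19:-→d20:-→d21:-→d22:-→d23:-→d24:-→d25:-→d26:-→d27:-→d28:H2  best=H2
  add 193.185.35.112/28 -> H2 at depth 28
  ? 193.185.35.112  path d0:-→d1:-→d2:-→d3:-→d4:-→d5:-→d6:-→d7:-→d8:-→d9:-→d10:-→d11:-→d12:-→d13:-→d14:-→d15:-→d16:-→d17:-→d18:-→d19:-→d20:-→d21:-→d22:-→d23:-→d24:-→d25:-→d26:-→d27:-→d28:H2  best=H2
  ? 243.247.81.193  path d0:-→d1:-→d2:-→d3:-→d4:-→d5:-→d6:-→d7:-→d8:-→d9:-→d10:-→d11:-→d12:H0→d13:-→d14:-→d15:-→d16:-→d17:-→d18:-→d19:-→d20:-→d21:-→d22:-→d23:-→d24:-→d25:-→d26:-→d27:-→d28:H2  best=H2
  - 243.240.0.0/12 clear@12
  - 243.247.81.192/28 clear@28
  ? 193.185.35.113  path d0:-→d1:-→d2:-→d3:-→d4:-→d5:-→d6:-→d7:-→d8:-→d9:-→d10:-→d11:-→d12:-→d13:-→d14:-→d15:-→d16:-→d17:-→d18:-→d19:-→d20:-→d21:-→d22:-→d23:-→d24:-→d25:-→d26:-→d27:-→d28:H2  best=H2
  add 243.192.0.0/10 -> H1 at depth 10
  - 243.192.0.0/10 clear@10
  add 193.185.0.0/18 -> H0 at depth 18
  ? 193.185.35.114  path d0:-→d1:-→d2:-→d3:-→d4:-→d5:-→d6:-→d7:-→d8:-→d9:-→d10:-→d11:-→d12:-→d13:-→d14:-→d15:-→d16:-→d17:-→d18:H0→d19:-→d20:-→d21:-→d22:-→d23:-→d24:-→d25:-→d26:-→d27:-→d28:H2  best=H2
  add 243.247.81.201/32 -> H1 at depth 32
  ? 193.185.35.112  path d0:-→d1:-→d2:-→d3:-→d4:-→d5:-→d6:-→d7:-→d8:-→d9:-→d10:-→d11:-→d12:-→d13:-→d14:-→d15:-→d16:-→d17:-→d18:H0→d19:-→d20:-→d21:-→d22:-→d23:-→d24:-→d25:-→d26:-→d27:-→d28:H2  best=H2
  ? 193.185.35.117  path d0:-→d1:-→d2:-→d3:-→d4:-→d5:-→d6:-→d7:-→d8:-→d9:-→d10:-→d11:-→d12:-→d13:-→d14:-→d15:-→d16:-→d17:-→d18:H0→d19:-→d20:-→d21:-→d22:-→d23:-→d24:-→d25:-→d26:-→d27:-→d28:H2  best=H2
  add 193.185.35.112/28 -> H2 at depth 28
  add 0.0.0.0/0 -> H0 at depth 0
  add 193.185.35.0/24 -> H0 at depth 24
  ? 193.185.0.19  path d0:H0→d1:-→d2:-→d3:-→d4:-→d5:-→d6:-→d7:-→d8:-→d9:-→d10:-→d11:-→d12:-→d13:-→d14:-→d15:-→d16:-→d17:-→d18:H0  best=H0
  add 243.224.0.0/11 -> H0 at depth 11
  add 128.0.0.0/1 -> H0 at depth 1
  add 243.247.81.201/32 -> H0 at depth 32

== LOOKUPS ==
["H0","H0","H2","H0","no-route","H2","H2","H2","H2","H2","H2","H2","H0"]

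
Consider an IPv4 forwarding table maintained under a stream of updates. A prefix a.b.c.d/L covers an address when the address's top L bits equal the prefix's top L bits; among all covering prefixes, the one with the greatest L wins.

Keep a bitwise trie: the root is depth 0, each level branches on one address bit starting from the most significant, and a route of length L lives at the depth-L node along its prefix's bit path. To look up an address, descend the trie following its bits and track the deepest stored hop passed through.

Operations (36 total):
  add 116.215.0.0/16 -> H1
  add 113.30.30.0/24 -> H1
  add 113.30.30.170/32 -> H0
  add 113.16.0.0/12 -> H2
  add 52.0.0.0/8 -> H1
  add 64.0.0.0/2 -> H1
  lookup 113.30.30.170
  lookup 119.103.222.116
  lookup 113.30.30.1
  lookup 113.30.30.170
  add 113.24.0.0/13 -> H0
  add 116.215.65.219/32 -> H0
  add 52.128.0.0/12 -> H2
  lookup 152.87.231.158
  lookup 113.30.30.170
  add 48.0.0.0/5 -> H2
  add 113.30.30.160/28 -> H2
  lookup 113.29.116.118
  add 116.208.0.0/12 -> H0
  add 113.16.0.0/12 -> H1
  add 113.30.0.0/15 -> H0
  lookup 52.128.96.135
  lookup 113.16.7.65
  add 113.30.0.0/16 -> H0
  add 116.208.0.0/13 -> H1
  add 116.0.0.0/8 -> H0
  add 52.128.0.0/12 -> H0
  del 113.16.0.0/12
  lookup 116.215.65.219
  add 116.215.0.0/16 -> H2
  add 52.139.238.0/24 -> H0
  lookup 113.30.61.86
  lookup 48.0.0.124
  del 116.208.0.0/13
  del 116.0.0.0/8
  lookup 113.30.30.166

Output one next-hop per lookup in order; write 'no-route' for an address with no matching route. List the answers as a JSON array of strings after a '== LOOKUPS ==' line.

Trace:
  + 116.215.0.0/16 (H1) depth=16
  + 113.30.30.0/24 (H1) depth=24
  + 113.30.30.170/32 (H0) depth=32
  + 113.16.0.0/12 (H2) depth=12
  + 52.0.0.0/8 (H1) depth=8
  + 64.0.0.0/2 (H1) depth=2
  lookup 113.30.30.170: bits 01110001000111100001111010101010 walk d0:-→d1:-→d2:H1→d3:-→d4:-→d5:-→d6:-→d7:-→d8:-→d9:-→d10:-→d11:-→d12:H2→d13:-→d14:-→d15:-→d16:-→d17:-→d18:-→d19:-→d20:-→d21:-→d22:-→d23:-→d24:H1→d25:-→d26:-→d27:-→d28:-→d29:-→d30:-→d31:-→d32:H0 -> H0
  lookup 119.103.222.116: bits 011101 walk d0:-→d1:-→d2:H1→d3:-→d4:-→d5:-→d6:- -> H1
  lookup 113.30.30.1: bits 011100010001111000011110 walk d0:-→d1:-→d2:H1→d3:-→d4:-→d5:-→d6:-→d7:-→d8:-→d9:-→d10:-→d11:-→d12:H2→d13:-→d14:-→d15:-→d16:-→d17:-→d18:-→d19:-→d20:-→d21:-→d22:-→d23:-→d24:H1 -> H1
  lookup 113.30.30.170: bits 01110001000111100001111010101010 walk d0:-→d1:-→d2:H1→d3:-→d4:-→d5:-→d6:-→d7:-→d8:-→d9:-→d10:-→d11:-→d12:H2→d13:-→d14:-→d15:-→d16:-→d17:-→d18:-→d19:-→d20:-→d21:-→d22:-→d23:-→d24:H1→d25:-→d26:-→d27:-→d28:-→d29:-→d30:-→d31:-→d32:H0 -> H0
  + 113.24.0.0/13 (H0) depth=13
  + 116.215.65.219/32 (H0) depth=32
  + 52.128.0.0/12 (H2) depth=12
  lookup 152.87.231.158: bits ε walk d0:- -> no-route
  lookup 113.30.30.170: bits 01110001000111100001111010101010 walk d0:-→d1:-→d2:H1→d3:-→d4:-→d5:-→d6:-→d7:-→d8:-→d9:-→d10:-→d11:-→d12:H2→d13:H0→d14:-→d15:-→d16:-→d17:-→d18:-→d19:-→d20:-→d21:-→d22:-→d23:-→d24:H1→d25:-→d26:-→d27:-→d28:-→d29:-→d30:-→d31:-→d32:H0 -> H0
  + 48.0.0.0/5 (H2) depth=5
  + 113.30.30.160/28 (H2) depth=28
  lookup 113.29.116.118: bits 01110001000111 walk d0:-→d1:-→d2:H1→d3:-→d4:-→d5:-→d6:-→d7:-→d8:-→d9:-→d10:-→d11:-→d12:H2→d13:H0→d14:- -> H0
  + 116.208.0.0/12 (H0) depth=12
  + 113.16.0.0/12 (H1) depth=12
  + 113.30.0.0/15 (H0) depth=15
  lookup 52.128.96.135: bits 001101001000 walk d0:-→d1:-→d2:-→d3:-→d4:-→d5:H2→d6:-→d7:-→d8:H1→d9:-→d10:-→d11:-→d12:H2 -> H2
  lookup 113.16.7.65: bits 011100010001 walk d0:-→d1:-→d2:H1→d3:-→d4:-→d5:-→d6:-→d7:-→d8:-→d9:-→d10:-→d11:-→d12:H1 -> H1
  + 113.30.0.0/16 (H0) depth=16
  + 116.208.0.0/13 (H1) depth=13
  + 116.0.0.0/8 (H0) depth=8
  + 52.128.0.0/12 (H0) depth=12
  - 113.16.0.0/12 clear@12
  lookup 116.215.65.219: bits 01110100110101110100000111011011 walk d0:-→d1:-→d2:H1→d3:-→d4:-→d5:-→d6:-→d7:-→d8:H0→d9:-→d10:-→d11:-→d12:H0→d13:H1→d14:-→d15:-→d16:H1→d17:-→d18:-→d19:-→d20:-→d21:-→d22:-→d23:-→d24:-→d25:-→d26:-→d27:-→d28:-→d29:-→d30:-→d31:-→d32:H0 -> H0
  + 116.215.0.0/16 (H2) depth=16
  + 52.139.238.0/24 (H0) depth=24
  lookup 113.30.61.86: bits 011100010001111000 walk d0:-→d1:-→d2:H1→d3:-→d4:-→d5:-→d6:-→d7:-→d8:-→d9:-→d10:-→d11:-→d12:-→d13:H0→d14:-→d15:H0→d16:H0→d17:-→d18:- -> H0
  lookup 48.0.0.124: bits 00110 walk d0:-→d1:-→d2:-→d3:-→d4:-→d5:H2 -> H2
  - 116.208.0.0/13 clear@13
  - 116.0.0.0/8 clear@8
  lookup 113.30.30.166: bits 0111000100011110000111101010 walk d0:-→d1:-→d2:H1→d3:-→d4:-→d5:-→d6:-→d7:-→d8:-→d9:-→d10:-→d11:-→d12:-→d13:H0→d14:-→d15:H0→d16:H0→d17:-→d18:-→d19:-→d20:-→d21:-→d22:-→d23:-→d24:H1→d25:-→d26:-→d27:-→d28:H2 -> H2

== LOOKUPS ==
["H0","H1","H1","H0","no-route","H0","H0","H2","H1","H0","H0","H2","H2"]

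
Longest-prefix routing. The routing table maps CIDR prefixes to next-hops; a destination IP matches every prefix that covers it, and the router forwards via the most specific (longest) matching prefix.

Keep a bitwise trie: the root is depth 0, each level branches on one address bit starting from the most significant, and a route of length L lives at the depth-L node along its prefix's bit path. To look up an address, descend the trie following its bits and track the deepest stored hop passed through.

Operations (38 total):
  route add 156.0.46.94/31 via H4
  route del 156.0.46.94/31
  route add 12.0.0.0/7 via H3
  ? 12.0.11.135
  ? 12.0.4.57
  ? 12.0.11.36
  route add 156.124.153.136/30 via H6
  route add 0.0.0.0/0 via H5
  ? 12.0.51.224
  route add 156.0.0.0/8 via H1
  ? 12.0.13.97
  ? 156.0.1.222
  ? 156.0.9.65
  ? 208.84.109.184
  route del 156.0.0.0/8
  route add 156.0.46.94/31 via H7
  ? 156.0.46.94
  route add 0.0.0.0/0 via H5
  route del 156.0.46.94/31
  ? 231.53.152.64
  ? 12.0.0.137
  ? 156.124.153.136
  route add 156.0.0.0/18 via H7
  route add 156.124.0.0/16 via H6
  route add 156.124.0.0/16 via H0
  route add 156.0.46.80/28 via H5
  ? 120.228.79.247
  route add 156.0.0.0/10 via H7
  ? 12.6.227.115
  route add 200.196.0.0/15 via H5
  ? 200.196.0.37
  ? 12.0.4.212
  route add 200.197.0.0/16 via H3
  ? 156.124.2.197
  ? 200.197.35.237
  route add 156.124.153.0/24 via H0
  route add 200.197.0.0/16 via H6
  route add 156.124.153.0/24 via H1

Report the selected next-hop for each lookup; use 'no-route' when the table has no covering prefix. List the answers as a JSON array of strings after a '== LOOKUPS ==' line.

Apply in order:
  + 156.0.46.94/31 (H4) depth=31
  del 156.0.46.94/31 (clear depth 31)
  + 12.0.0.0/7 (H3) depth=7
  Q 12.0.11.135: descend 0000110 ; hops seen [H3] ; pick H3
  Q 12.0.4.57: descend 0000110 ; hops seen [H3] ; pick H3
  Q 12.0.11.36: descend 0000110 ; hops seen [H3] ; pick H3
  + 156.124.153.136/30 (H6) depth=30
  + 0.0.0.0/0 (H5) depth=0
  Q 12.0.51.224: descend 0000110 ; hops seen [H5,H3] ; pick H3
  + 156.0.0.0/8 (H1) depth=8
  Q 12.0.13.97: descend 0000110 ; hops seen [H5,H3] ; pick H3
  Q 156.0.1.222: descend 100111000000000000 ; hops seen [H5,H1] ; pick H1
  Q 156.0.9.65: descend 100111000000000000 ; hops seen [H5,H1] ; pick H1
  Q 208.84.109.184: descend 1 ; hops seen [H5] ; pick H5
  del 156.0.0.0/8 (clear depth 8)
  + 156.0.46.94/31 (H7) depth=31
  Q 156.0.46.94: descend 1001110000000000001011100101111 ; hops seen [H5,H7] ; pick H7
  + 0.0.0.0/0 (H5) depth=0
  del 156.0.46.94/31 (clear depth 31)
  Q 231.53.152.64: descend 1 ; hops seen [H5] ; pick H5
  Q 12.0.0.137: descend 0000110 ; hops seen [H5,H3] ; pick H3
  Q 156.124.153.136: descend 100111000111110010011001100010 ; hops seen [H5,H6] ; pick H6
  + 156.0.0.0/18 (H7) depth=18
  + 156.124.0.0/16 (H6) depth=16
  + 156.124.0.0/16 (H0) depth=16
  + 156.0.46.80/28 (H5) depth=28
  Q 120.228.79.247: descend 0 ; hops seen [H5] ; pick H5
  + 156.0.0.0/10 (H7) depth=10
  Q 12.6.227.115: descend 0000110 ; hops seen [H5,H3] ; pick H3
  + 200.196.0.0/15 (H5) depth=15
  Q 200.196.0.37: descend 110010001100010 ; hops seen [H5,H5] ; pick H5
  Q 12.0.4.212: descend 0000110 ; hops seen [H5,H3] ; pick H3
  + 200.197.0.0/16 (H3) depth=16
  Q 156.124.2.197: descend 1001110001111100 ; hops seen [H5,H0] ; pick H0
  Q 200.197.35.237: descend 1100100011000101 ; hops seen [H5,H5,H3] ; pick H3
  + 156.124.153.0/24 (H0) depth=24
  + 200.197.0.0/16 (H6) depth=16
  + 156.124.153.0/24 (H1) depth=24

== LOOKUPS ==
["H3","H3","H3","H3","H3","H1","H1","H5","H7","H5","H3","H6","H5","H3","H5","H3","H0","H3"]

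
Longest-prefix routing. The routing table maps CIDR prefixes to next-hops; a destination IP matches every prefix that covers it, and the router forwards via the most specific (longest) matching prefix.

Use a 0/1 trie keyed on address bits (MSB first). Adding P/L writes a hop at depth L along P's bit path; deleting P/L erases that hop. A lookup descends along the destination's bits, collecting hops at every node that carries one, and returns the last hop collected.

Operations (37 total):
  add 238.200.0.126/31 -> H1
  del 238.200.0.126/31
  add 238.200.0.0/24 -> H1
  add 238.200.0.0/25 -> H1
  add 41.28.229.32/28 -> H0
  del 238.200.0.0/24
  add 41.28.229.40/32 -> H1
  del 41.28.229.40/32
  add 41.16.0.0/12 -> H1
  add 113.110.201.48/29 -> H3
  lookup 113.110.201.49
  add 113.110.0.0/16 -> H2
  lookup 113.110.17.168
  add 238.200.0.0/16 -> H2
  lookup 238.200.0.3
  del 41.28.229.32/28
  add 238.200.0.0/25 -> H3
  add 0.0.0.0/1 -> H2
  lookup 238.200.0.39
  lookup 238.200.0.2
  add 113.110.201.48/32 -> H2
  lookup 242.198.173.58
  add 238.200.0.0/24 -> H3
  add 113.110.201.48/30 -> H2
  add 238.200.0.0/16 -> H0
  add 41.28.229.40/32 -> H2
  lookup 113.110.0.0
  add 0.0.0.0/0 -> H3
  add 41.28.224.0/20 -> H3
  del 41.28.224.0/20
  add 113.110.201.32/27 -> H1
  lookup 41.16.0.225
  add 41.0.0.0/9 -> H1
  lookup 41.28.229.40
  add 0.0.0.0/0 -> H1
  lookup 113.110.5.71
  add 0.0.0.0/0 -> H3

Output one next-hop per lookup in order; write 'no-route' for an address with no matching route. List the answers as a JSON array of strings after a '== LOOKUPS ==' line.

Trace:
  + 238.200.0.126/31 (H1) depth=31
  del 238.200.0.126/31 (clear depth 31)
  + 238.200.0.0/24 (H1) depth=24
  + 238.200.0.0/25 (H1) depth=25
  + 41.28.229.32/28 (H0) depth=28
  del 238.200.0.0/24 (clear depth 24)
  + 41.28.229.40/32 (H1) depth=32
  del 41.28.229.40/32 (clear depth 32)
  + 41.16.0.0/12 (H1) depth=12
  + 113.110.201.48/29 (H3) depth=29
  Q 113.110.201.49: descend 01110001011011101100100100110 ; hops seen [H3] ; pick H3
  + 113.110.0.0/16 (H2) depth=16
  Q 113.110.17.168: descend 0111000101101110 ; hops seen [H2] ; pick H2
  + 238.200.0.0/16 (H2) depth=16
  Q 238.200.0.3: descend 1110111011001000000000000 ; hops seen [H2,H1] ; pick H1
  del 41.28.229.32/28 (clear depth 28)
  + 238.200.0.0/25 (H3) depth=25
  + 0.0.0.0/1 (H2) depth=1
  Q 238.200.0.39: descend 1110111011001000000000000 ; hops seen [H2,H3] ; pick H3
  Q 238.200.0.2: descend 1110111011001000000000000 ; hops seen [H2,H3] ; pick H3
  + 113.110.201.48/32 (H2) depth=32
  Q 242.198.173.58: descend 111 ; hops seen [∅] ; pick no-route
  + 238.200.0.0/24 (H3) depth=24
  + 113.110.201.48/30 (H2) depth=30
  + 238.200.0.0/16 (H0) depth=16
  + 41.28.229.40/32 (H2) depth=32
  Q 113.110.0.0: descend 0111000101101110 ; hops seen [H2,H2] ; pick H2
  + 0.0.0.0/0 (H3) depth=0
  + 41.28.224.0/20 (H3) depth=20
  del 41.28.224.0/20 (clear depth 20)
  + 113.110.201.32/27 (H1) depth=27
  Q 41.16.0.225: descend 001010010001 ; hops seen [H3,H2,H1] ; pick H1
  + 41.0.0.0/9 (H1) depth=9
  Q 41.28.229.40: descend 00101001000111001110010100101000 ; hops seen [H3,H2,H1,H1,H2] ; pick H2
  + 0.0.0.0/0 (H1) depth=0
  Q 113.110.5.71: descend 0111000101101110 ; hops seen [H1,H2,H2] ; pick H2
  + 0.0.0.0/0 (H3) depth=0

== LOOKUPS ==
["H3","H2","H1","H3","H3","no-route","H2","H1","H2","H2"]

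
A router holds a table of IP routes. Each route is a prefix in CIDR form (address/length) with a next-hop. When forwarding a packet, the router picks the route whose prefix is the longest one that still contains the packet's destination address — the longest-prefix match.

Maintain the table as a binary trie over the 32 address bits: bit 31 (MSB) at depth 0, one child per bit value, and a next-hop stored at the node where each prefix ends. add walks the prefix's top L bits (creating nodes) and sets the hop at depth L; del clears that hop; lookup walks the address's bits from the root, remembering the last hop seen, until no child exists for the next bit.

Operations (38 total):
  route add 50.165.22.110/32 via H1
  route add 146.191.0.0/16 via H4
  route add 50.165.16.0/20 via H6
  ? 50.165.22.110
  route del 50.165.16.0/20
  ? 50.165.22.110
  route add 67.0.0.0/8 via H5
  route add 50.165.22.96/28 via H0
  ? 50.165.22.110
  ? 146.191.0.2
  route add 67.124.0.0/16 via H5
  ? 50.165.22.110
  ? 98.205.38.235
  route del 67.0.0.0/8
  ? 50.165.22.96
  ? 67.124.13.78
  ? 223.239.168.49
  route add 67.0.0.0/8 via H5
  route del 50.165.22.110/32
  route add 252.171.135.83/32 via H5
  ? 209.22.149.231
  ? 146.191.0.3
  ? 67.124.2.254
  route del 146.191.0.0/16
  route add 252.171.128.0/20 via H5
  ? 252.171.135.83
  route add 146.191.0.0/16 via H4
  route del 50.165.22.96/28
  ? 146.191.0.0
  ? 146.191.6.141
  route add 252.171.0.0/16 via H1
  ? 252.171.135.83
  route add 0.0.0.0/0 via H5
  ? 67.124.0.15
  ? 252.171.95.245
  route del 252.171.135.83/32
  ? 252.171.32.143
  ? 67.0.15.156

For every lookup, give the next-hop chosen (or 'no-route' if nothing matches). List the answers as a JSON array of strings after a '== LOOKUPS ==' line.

Apply in order:
  + 50.165.22.110/32 (H1) depth=32
  + 146.191.0.0/16 (H4) depth=16
  + 50.165.16.0/20 (H6) depth=20
  lookup 50.165.22.110: bits 00110010101001010001011001101110 walk d0:-→d1:-→d2:-→d3:-→d4:-→d5:-→d6:-→d7:-→d8:-→d9:-→d10:-→d11:-→d12:-→d13:-→d14:-→d15:-→d16:-→d17:-→d18:-→d19:-→d20:H6→d21:-→d22:-→d23:-→d24:-→d25:-→d26:-→d27:-→d28:-→d29:-→d30:-→d31:-→d32:H1 -> H1
  del 50.165.16.0/20 (clear depth 20)
  lookup 50.165.22.110: bits 00110010101001010001011001101110 walk d0:-→d1:-→d2:-→d3:-→d4:-→d5:-→d6:-→d7:-→d8:-→d9:-→d10:-→d11:-→d12:-→d13:-→d14:-→d15:-→d16:-→d17:-→d18:-→d19:-→d20:-→d21:-→d22:-→d23:-→d24:-→d25:-→d26:-→d27:-→d28:-→d29:-→d30:-→d31:-→d32:H1 -> H1
  + 67.0.0.0/8 (H5) depth=8
  + 50.165.22.96/28 (H0) depth=28
  lookup 50.165.22.110: bits 00110010101001010001011001101110 walk d0:-→d1:-→d2:-→d3:-→d4:-→d5:-→d6:-→d7:-→d8:-→d9:-→d10:-→d11:-→d12:-→d13:-→d14:-→d15:-→d16:-→d17:-→d18:-→d19:-→d20:-→d21:-→d22:-→d23:-→d24:-→d25:-→d26:-→d27:-→d28:H0→d29:-→d30:-→d31:-→d32:H1 -> H1
  lookup 146.191.0.2: bits 1001001010111111 walk d0:-→d1:-→d2:-→d3:-→d4:-→d5:-→d6:-→d7:-→d8:-→d9:-→d10:-→d11:-→d12:-→d13:-→d14:-→d15:-→d16:H4 -> H4
  + 67.124.0.0/16 (H5) depth=16
  lookup 50.165.22.110: bits 00110010101001010001011001101110 walk d0:-→d1:-→d2:-→d3:-→d4:-→d5:-→d6:-→d7:-→d8:-→d9:-→d10:-→d11:-→d12:-→d13:-→d14:-→d15:-→d16:-→d17:-→d18:-→d19:-→d20:-→d21:-→d22:-→d23:-→d24:-→d25:-→d26:-→d27:-→d28:H0→d29:-→d30:-→d31:-→d32:H1 -> H1
  lookup 98.205.38.235: bits 01 walk d0:-→d1:-→d2:- -> no-route
  del 67.0.0.0/8 (clear depth 8)
  lookup 50.165.22.96: bits 0011001010100101000101100110 walk d0:-→d1:-→d2:-→d3:-→d4:-→d5:-→d6:-→d7:-→d8:-→d9:-→d10:-→d11:-→d12:-→d13:-→d14:-→d15:-→d16:-→d17:-→d18:-→d19:-→d20:-→d21:-→d22:-→d23:-→d24:-→d25:-→d26:-→d27:-→d28:H0 -> H0
  lookup 67.124.13.78: bits 0100001101111100 walk d0:-→d1:-→d2:-→d3:-→d4:-→d5:-→d6:-→d7:-→d8:-→d9:-→d10:-→d11:-→d12:-→d13:-→d14:-→d15:-→d16:H5 -> H5
  lookup 223.239.168.49: bits 1 walk d0:-→d1:- -> no-route
  + 67.0.0.0/8 (H5) depth=8
  del 50.165.22.110/32 (clear depth 32)
  + 252.171.135.83/32 (H5) depth=32
  lookup 209.22.149.231: bits 11 walk d0:-→d1:-→d2:- -> no-route
  lookup 146.191.0.3: bits 1001001010111111 walk d0:-→d1:-→d2:-→d3:-→d4:-→d5:-→d6:-→d7:-→d8:-→d9:-→d10:-→d11:-→d12:-→d13:-→d14:-→d15:-→d16:H4 -> H4
  lookup 67.124.2.254: bits 0100001101111100 walk d0:-→d1:-→d2:-→d3:-→d4:-→d5:-→d6:-→d7:-→d8:H5→d9:-→d10:-→d11:-→d12:-→d13:-→d14:-→d15:-→d16:H5 -> H5
  del 146.191.0.0/16 (clear depth 16)
  + 252.171.128.0/20 (H5) depth=20
  lookup 252.171.135.83: bits 11111100101010111000011101010011 walk d0:-→d1:-→d2:-→d3:-→d4:-→d5:-→d6:-→d7:-→d8:-→d9:-→d10:-→d11:-→d12:-→d13:-→d14:-→d15:-→d16:-→d17:-→d18:-→d19:-→d20:H5→d21:-→d22:-→d23:-→d24:-→d25:-→d26:-→d27:-→d28:-→d29:-→d30:-→d31:-→d32:H5 -> H5
  + 146.191.0.0/16 (H4) depth=16
  del 50.165.22.96/28 (clear depth 28)
  lookup 146.191.0.0: bits 1001001010111111 walk d0:-→d1:-→d2:-→d3:-→d4:-→d5:-→d6:-→d7:-→d8:-→d9:-→d10:-→d11:-→d12:-→d13:-→d14:-→d15:-→d16:H4 -> H4
  lookup 146.191.6.141: bits 1001001010111111 walk d0:-→d1:-→d2:-→d3:-→d4:-→d5:-→d6:-→d7:-→d8:-→d9:-→d10:-→d11:-→d12:-→d13:-→d14:-→d15:-→d16:H4 -> H4
  + 252.171.0.0/16 (H1) depth=16
  lookup 252.171.135.83: bits 11111100101010111000011101010011 walk d0:-→d1:-→d2:-→d3:-→d4:-→d5:-→d6:-→d7:-→d8:-→d9:-→d10:-→d11:-→d12:-→d13:-→d14:-→d15:-→d16:H1→d17:-→d18:-→d19:-→d20:H5→d21:-→d22:-→d23:-→d24:-→d25:-→d26:-→d27:-→d28:-→d29:-→d30:-→d31:-→d32:H5 -> H5
  + 0.0.0.0/0 (H5) depth=0
  lookup 67.124.0.15: bits 0100001101111100 walk d0:H5→d1:-→d2:-→d3:-→d4:-→d5:-→d6:-→d7:-→d8:H5→d9:-→d10:-→d11:-→d12:-→d13:-→d14:-→d15:-→d16:H5 -> H5
  lookup 252.171.95.245: bits 1111110010101011 walk d0:H5→d1:-→d2:-→d3:-→d4:-→d5:-→d6:-→d7:-→d8:-→d9:-→d10:-→d11:-→d12:-→d13:-→d14:-→d15:-→d16:H1 -> H1
  del 252.171.135.83/32 (clear depth 32)
  lookup 252.171.32.143: bits 1111110010101011 walk d0:H5→d1:-→d2:-→d3:-→d4:-→d5:-→d6:-→d7:-→d8:-→d9:-→d10:-→d11:-→d12:-→d13:-→d14:-→d15:-→d16:H1 -> H1
  lookup 67.0.15.156: bits 010000110 walk d0:H5→d1:-→d2:-→d3:-→d4:-→d5:-→d6:-→d7:-→d8:H5→d9:- -> H5

== LOOKUPS ==
["H1","H1","H1","H4","H1","no-route","H0","H5","no-route","no-route","H4","H5","H5","H4","H4","H5","H5","H1","H1","H5"]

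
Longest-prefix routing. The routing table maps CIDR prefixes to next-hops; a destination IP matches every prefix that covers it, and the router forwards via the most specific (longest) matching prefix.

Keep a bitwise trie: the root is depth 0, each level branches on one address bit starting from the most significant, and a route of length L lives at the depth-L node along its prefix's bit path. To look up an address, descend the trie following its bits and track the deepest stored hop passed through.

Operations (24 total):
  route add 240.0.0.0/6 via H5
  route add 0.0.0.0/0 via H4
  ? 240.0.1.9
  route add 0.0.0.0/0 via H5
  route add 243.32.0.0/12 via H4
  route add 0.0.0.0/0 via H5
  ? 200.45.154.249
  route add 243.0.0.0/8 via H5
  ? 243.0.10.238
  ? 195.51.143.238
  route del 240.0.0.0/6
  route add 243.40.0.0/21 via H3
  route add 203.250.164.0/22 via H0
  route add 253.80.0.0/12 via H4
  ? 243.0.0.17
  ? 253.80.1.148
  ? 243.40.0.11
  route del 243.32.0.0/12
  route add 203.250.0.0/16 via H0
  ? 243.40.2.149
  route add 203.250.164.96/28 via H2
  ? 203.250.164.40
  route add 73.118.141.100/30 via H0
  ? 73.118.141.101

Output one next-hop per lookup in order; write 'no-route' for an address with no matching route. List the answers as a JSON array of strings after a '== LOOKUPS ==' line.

Apply in order:
  add 240.0.0.0/6 -> H5 at depth 6
  add 0.0.0.0/0 -> H4 at depth 0
  lookup 240.0.1.9: bits 111100 walk d0:H4→d1:-→d2:-→d3:-→d4:-→d5:-→d6:H5 -> H5
  add 0.0.0.0/0 -> H5 at depth 0
  add 243.32.0.0/12 -> H4 at depth 12
  add 0.0.0.0/0 -> H5 at depth 0
  lookup 200.45.154.249: bits 11 walk d0:H5→d1:-→d2:- -> H5
  add 243.0.0.0/8 -> H5 at depth 8
  lookup 243.0.10.238: bits 1111001100 walk d0:H5→d1:-→d2:-→d3:-→d4:-→d5:-→d6:H5→d7:-→d8:H5→d9:-→d10:- -> H5
  lookup 195.51.143.238: bits 11 walk d0:H5→d1:-→d2:- -> H5
  - 240.0.0.0/6 clear@6
  add 243.40.0.0/21 -> H3 at depth 21
  add 203.250.164.0/22 -> H0 at depth 22
  add 253.80.0.0/12 -> H4 at depth 12
  lookup 243.0.0.17: bits 1111001100 walk d0:H5→d1:-→d2:-→d3:-→d4:-→d5:-→d6:-→d7:-→d8:H5→d9:-→d10:- -> H5
  lookup 253.80.1.148: bits 111111010101 walk d0:H5→d1:-→d2:-→d3:-→d4:-→d5:-→d6:-→d7:-→d8:-→d9:-→d10:-→d11:-→d12:H4 -> H4
  lookup 243.40.0.11: bits 111100110010100000000 walk d0:H5→d1:-→d2:-→d3:-→d4:-→d5:-→d6:-→d7:-→d8:H5→d9:-→d10:-→d11:-→d12:H4→d13:-→d14:-→d15:-→d16:-→d17:-→d18:-→d19:-→d20:-→d21:H3 -> H3
  - 243.32.0.0/12 clear@12
  add 203.250.0.0/16 -> H0 at depth 16
  lookup 243.40.2.149: bits 111100110010100000000 walk d0:H5→d1:-→d2:-→d3:-→d4:-→d5:-→d6:-→d7:-→d8:H5→d9:-→d10:-→d11:-→d12:-→d13:-→d14:-→d15:-→d16:-→d17:-→d18:-→d19:-→d20:-→d21:H3 -> H3
  add 203.250.164.96/28 -> H2 at depth 28
  lookup 203.250.164.40: bits 1100101111111010101001000 walk d0:H5→d1:-→d2:-→d3:-→d4:-→d5:-→d6:-→d7:-→d8:-→d9:-→d10:-→d11:-→d12:-→d13:-→d14:-→d15:-→d16:H0→d17:-→d18:-→d19:-→d20:-→d21:-→d22:H0→d23:-→d24:-→d25:- -> H0
  add 73.118.141.100/30 -> H0 at depth 30
  lookup 73.118.141.101: bits 010010010111011010001101011001 walk d0:H5→d1:-→d2:-→d3:-→d4:-→d5:-→d6:-→d7:-→d8:-→d9:-→d10:-→d11:-→d12:-→d13:-→d14:-→d15:-→d16:-→d17:-→d18:-→d19:-→d20:-→d21:-→d22:-→d23:-→d24:-→d25:-→d26:-→d27:-→d28:-→d29:-→d30:H0 -> H0

== LOOKUPS ==
["H5","H5","H5","H5","H5","H4","H3","H3","H0","H0"]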